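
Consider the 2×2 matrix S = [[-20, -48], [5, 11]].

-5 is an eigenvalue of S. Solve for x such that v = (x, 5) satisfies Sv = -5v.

We need (S + 5I)v = 0.
S + 5I = [[-15, -48], [5, 16]].
Row 1: (-15)·x + (-48)·5 = 0
Row 2: (5)·x + (16)·5 = 0
Solving gives x = -16.
Check: S·(-16, 5) = (80, -25) = -5·(-16, 5).

-16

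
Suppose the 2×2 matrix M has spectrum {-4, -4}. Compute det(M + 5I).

1

If M has eigenvalues -4, -4, then M + 5I has eigenvalues 1, 1.
det(M + 5I) = (1) · (1) = 1.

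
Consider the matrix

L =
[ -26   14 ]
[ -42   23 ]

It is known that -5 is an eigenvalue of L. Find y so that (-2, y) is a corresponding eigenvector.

-3

We need (L + 5I)v = 0.
L + 5I = [[-21, 14], [-42, 28]].
Row 1: (-21)·-2 + (14)·y = 0
Row 2: (-42)·-2 + (28)·y = 0
Solving gives y = -3.
Check: L·(-2, -3) = (10, 15) = -5·(-2, -3).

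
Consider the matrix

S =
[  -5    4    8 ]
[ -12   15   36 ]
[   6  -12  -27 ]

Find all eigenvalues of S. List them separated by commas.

-9, -5, -3

Compute the characteristic polynomial p(λ) = det(λI - S).
Expanding along the first row, p(λ) = λ^3 + 17λ^2 + 87λ + 135.
Try λ = -3: p(-3) = 0, so -3 is a root.
Factor out (λ + 3): p(λ) = (λ + 3)·(λ^2 + 14λ + 45).
The quadratic factors as (λ + 9)·(λ + 5).
Eigenvalues: -9, -5, -3.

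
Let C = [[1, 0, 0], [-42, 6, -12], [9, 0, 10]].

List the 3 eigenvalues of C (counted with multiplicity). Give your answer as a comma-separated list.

Compute the characteristic polynomial p(λ) = det(λI - C).
Cofactor expansion gives p(λ) = λ^3 - 17λ^2 + 76λ - 60.
Since p(10) = 0, λ = 10 is a root.
Factor out (λ - 10): p(λ) = (λ - 10)·(λ^2 - 7λ + 6).
The quadratic factors as (λ - 1)·(λ - 6).
Eigenvalues: 1, 6, 10.

1, 6, 10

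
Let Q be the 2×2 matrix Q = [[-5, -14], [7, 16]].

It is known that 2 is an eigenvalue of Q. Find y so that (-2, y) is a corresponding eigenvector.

We need (Q - 2I)v = 0.
Q - 2I = [[-7, -14], [7, 14]].
Row 1: (-7)·-2 + (-14)·y = 0
Row 2: (7)·-2 + (14)·y = 0
Solving gives y = 1.
Check: Q·(-2, 1) = (-4, 2) = 2·(-2, 1).

1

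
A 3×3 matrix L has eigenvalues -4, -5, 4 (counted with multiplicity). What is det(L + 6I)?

20

If L has eigenvalues -4, -5, 4, then L + 6I has eigenvalues 2, 1, 10.
det(L + 6I) = (2) · (1) · (10) = 20.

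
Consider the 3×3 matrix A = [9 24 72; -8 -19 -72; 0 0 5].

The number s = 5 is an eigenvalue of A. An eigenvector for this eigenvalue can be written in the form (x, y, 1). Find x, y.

We need (A - 5I)v = 0.
A - 5I = [[4, 24, 72], [-8, -24, -72], [0, 0, 0]].
Row 1: (4)·x + (24)·y + (72)·1 = 0
Row 2: (-8)·x + (-24)·y + (-72)·1 = 0
Row 3: (0)·x + (0)·y + (0)·1 = 0
Solving gives x = 0, y = -3.
Check: A·(0, -3, 1) = (0, -15, 5) = 5·(0, -3, 1).

0, -3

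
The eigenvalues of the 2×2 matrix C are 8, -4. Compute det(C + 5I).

13

If C has eigenvalues 8, -4, then C + 5I has eigenvalues 13, 1.
det(C + 5I) = (13) · (1) = 13.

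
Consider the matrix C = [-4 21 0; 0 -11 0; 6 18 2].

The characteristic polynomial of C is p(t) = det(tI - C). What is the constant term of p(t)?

p(t) = t^3 + 13t^2 + 14t - 88.
The constant term is -88.

-88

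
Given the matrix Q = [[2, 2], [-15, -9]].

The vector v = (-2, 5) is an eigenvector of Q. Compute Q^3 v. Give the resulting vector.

First find the eigenvalue: Qv = (6, -15) = -3·(-2, 5), so λ = -3.
Then Q^3 v = λ^3·v = (-3)^3·(-2, 5) = -27·(-2, 5) = (54, -135).

(54, -135)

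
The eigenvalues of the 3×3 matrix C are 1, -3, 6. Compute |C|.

det(C) is the product of the eigenvalues: (1) · (-3) · (6) = -18.

-18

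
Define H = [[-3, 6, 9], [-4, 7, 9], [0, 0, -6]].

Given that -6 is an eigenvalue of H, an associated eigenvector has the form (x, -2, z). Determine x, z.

-2, 2

We need (H + 6I)v = 0.
H + 6I = [[3, 6, 9], [-4, 13, 9], [0, 0, 0]].
Row 1: (3)·x + (6)·-2 + (9)·z = 0
Row 2: (-4)·x + (13)·-2 + (9)·z = 0
Row 3: (0)·x + (0)·-2 + (0)·z = 0
Solving gives x = -2, z = 2.
Check: H·(-2, -2, 2) = (12, 12, -12) = -6·(-2, -2, 2).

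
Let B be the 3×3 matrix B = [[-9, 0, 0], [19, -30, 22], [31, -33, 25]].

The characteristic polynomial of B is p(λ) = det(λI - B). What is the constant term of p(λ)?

p(λ) = λ^3 + 14λ^2 + 21λ - 216.
The constant term is -216.

-216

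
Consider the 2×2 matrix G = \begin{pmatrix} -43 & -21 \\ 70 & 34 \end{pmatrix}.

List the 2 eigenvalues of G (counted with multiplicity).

det(G - lambda·I) = (-43 - lambda)(34 - lambda) - (-21)·(70) = lambda^2 + 9·lambda + 8.
This factors as (lambda + 8)·(lambda + 1) = 0.
Eigenvalues: -8, -1.

-8, -1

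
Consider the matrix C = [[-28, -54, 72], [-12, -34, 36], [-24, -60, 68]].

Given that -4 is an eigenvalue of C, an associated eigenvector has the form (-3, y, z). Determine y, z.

We need (C + 4I)v = 0.
C + 4I = [[-24, -54, 72], [-12, -30, 36], [-24, -60, 72]].
Row 1: (-24)·-3 + (-54)·y + (72)·z = 0
Row 2: (-12)·-3 + (-30)·y + (36)·z = 0
Row 3: (-24)·-3 + (-60)·y + (72)·z = 0
Solving gives y = 0, z = -1.
Check: C·(-3, 0, -1) = (12, 0, 4) = -4·(-3, 0, -1).

0, -1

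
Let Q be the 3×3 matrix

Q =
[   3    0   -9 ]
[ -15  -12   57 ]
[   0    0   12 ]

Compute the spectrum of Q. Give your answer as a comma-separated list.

Set up det(rI - Q) = 0.
Cofactor expansion gives p(r) = r^3 - 3r^2 - 144r + 432.
Rational-root test: r = 3 gives p(3) = 0.
Dividing by (r - 3) leaves r^2 - 144.
The quadratic factors as (r + 12)·(r - 12).
Eigenvalues: -12, 3, 12.

-12, 3, 12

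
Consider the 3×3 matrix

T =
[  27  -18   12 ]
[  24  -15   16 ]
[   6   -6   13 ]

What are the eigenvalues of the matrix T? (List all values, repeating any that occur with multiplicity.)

7, 9, 9

The characteristic polynomial is p(λ) = det(λI - T).
Cofactor expansion gives p(λ) = λ^3 - 25λ^2 + 207λ - 567.
Try λ = 7: p(7) = 0, so 7 is a root.
Factor out (λ - 7): p(λ) = (λ - 7)·(λ^2 - 18λ + 81).
The quadratic factor is (λ - 9)^2.
Eigenvalues: 7, 9, 9.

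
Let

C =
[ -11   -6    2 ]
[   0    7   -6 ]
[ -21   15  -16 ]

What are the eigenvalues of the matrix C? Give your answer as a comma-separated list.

Set up det(lambda·I - C) = 0.
Expanding along the first row, p(lambda) = lambda^3 + 20·lambda^2 + 119·lambda + 220.
Rational-root test: lambda = -4 gives p(-4) = 0.
Dividing by (lambda + 4) leaves lambda^2 + 16·lambda + 55.
The quadratic factors as (lambda + 11)·(lambda + 5).
Eigenvalues: -11, -5, -4.

-11, -5, -4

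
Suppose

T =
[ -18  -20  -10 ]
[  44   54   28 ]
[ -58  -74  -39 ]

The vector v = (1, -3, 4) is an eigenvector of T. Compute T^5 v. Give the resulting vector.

(32, -96, 128)

First find the eigenvalue: Tv = (2, -6, 8) = 2·(1, -3, 4), so λ = 2.
Then T^5 v = λ^5·v = 2^5·(1, -3, 4) = 32·(1, -3, 4) = (32, -96, 128).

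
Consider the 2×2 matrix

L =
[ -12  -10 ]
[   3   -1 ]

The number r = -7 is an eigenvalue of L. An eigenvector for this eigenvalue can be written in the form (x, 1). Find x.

We need (L + 7I)v = 0.
L + 7I = [[-5, -10], [3, 6]].
Row 1: (-5)·x + (-10)·1 = 0
Row 2: (3)·x + (6)·1 = 0
Solving gives x = -2.
Check: L·(-2, 1) = (14, -7) = -7·(-2, 1).

-2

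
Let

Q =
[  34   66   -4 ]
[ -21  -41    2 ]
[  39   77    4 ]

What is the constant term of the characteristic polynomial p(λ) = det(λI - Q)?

48

p(0) = det(0·I − Q) = det(−Q) = (−1)^3·det(Q).
det(Q) = -48, so p(0) = 48.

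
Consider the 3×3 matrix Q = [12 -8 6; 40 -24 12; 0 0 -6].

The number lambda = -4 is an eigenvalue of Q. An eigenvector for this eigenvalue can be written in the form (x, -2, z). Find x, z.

We need (Q + 4I)v = 0.
Q + 4I = [[16, -8, 6], [40, -20, 12], [0, 0, -2]].
Row 1: (16)·x + (-8)·-2 + (6)·z = 0
Row 2: (40)·x + (-20)·-2 + (12)·z = 0
Row 3: (0)·x + (0)·-2 + (-2)·z = 0
Solving gives x = -1, z = 0.
Check: Q·(-1, -2, 0) = (4, 8, 0) = -4·(-1, -2, 0).

-1, 0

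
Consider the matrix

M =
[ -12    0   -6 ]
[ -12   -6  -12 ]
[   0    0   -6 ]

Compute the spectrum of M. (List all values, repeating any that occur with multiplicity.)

-12, -6, -6

Set up det(μI - M) = 0.
Expanding the 3×3 determinant: p(μ) = μ^3 + 24μ^2 + 180μ + 432.
Try μ = -6: p(-6) = 0, so -6 is a root.
Dividing by (μ + 6) leaves μ^2 + 18μ + 72.
The quadratic factors as (μ + 12)·(μ + 6).
Eigenvalues: -12, -6, -6.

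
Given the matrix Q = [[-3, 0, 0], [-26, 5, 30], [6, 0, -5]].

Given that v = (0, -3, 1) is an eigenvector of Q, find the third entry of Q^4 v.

First find the eigenvalue: Qv = (0, 15, -5) = -5·(0, -3, 1), so λ = -5.
Then Q^4 v = λ^4·v = (-5)^4·(0, -3, 1) = 625·(0, -3, 1) = (0, -1875, 625).

625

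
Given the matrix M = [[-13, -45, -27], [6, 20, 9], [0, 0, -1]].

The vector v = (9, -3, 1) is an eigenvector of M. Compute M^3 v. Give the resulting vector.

(-9, 3, -1)

First find the eigenvalue: Mv = (-9, 3, -1) = -1·(9, -3, 1), so λ = -1.
Then M^3 v = λ^3·v = (-1)^3·(9, -3, 1) = -1·(9, -3, 1) = (-9, 3, -1).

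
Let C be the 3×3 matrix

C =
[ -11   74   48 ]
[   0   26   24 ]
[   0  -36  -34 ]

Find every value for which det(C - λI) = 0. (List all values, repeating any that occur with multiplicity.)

-11, -10, 2

The characteristic polynomial is p(s) = det(sI - C).
Cofactor expansion gives p(s) = s^3 + 19s^2 + 68s - 220.
Since p(2) = 0, s = 2 is a root.
Dividing by (s - 2) leaves s^2 + 21s + 110.
The quadratic factors as (s + 11)·(s + 10).
Eigenvalues: -11, -10, 2.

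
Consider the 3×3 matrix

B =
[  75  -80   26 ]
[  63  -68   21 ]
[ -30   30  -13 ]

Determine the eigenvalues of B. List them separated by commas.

-5, -3, 2

Compute the characteristic polynomial p(lambda) = det(lambda·I - B).
Cofactor expansion gives p(lambda) = lambda^3 + 6·lambda^2 - lambda - 30.
Since p(2) = 0, lambda = 2 is a root.
Dividing by (lambda - 2) leaves lambda^2 + 8·lambda + 15.
The quadratic factors as (lambda + 5)·(lambda + 3).
Eigenvalues: -5, -3, 2.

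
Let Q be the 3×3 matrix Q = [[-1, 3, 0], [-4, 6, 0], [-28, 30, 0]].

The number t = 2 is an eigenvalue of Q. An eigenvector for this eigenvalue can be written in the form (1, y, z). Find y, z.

We need (Q - 2I)v = 0.
Q - 2I = [[-3, 3, 0], [-4, 4, 0], [-28, 30, -2]].
Row 1: (-3)·1 + (3)·y + (0)·z = 0
Row 2: (-4)·1 + (4)·y + (0)·z = 0
Row 3: (-28)·1 + (30)·y + (-2)·z = 0
Solving gives y = 1, z = 1.
Check: Q·(1, 1, 1) = (2, 2, 2) = 2·(1, 1, 1).

1, 1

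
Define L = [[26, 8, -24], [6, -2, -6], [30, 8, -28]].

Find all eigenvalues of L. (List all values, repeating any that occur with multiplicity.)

-4, -2, 2

Set up det(lambda·I - L) = 0.
Expanding the 3×3 determinant: p(lambda) = lambda^3 + 4·lambda^2 - 4·lambda - 16.
Since p(-2) = 0, lambda = -2 is a root.
Dividing by (lambda + 2) leaves lambda^2 + 2·lambda - 8.
The quadratic factors as (lambda + 4)·(lambda - 2).
Eigenvalues: -4, -2, 2.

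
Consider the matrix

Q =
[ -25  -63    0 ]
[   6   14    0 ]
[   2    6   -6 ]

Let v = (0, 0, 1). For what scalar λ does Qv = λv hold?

Compute Qv: Q·(0, 0, 1) = (0, 0, -6).
Since Qv = λv, compare component 3: -6 = λ·1, so λ = -6.

-6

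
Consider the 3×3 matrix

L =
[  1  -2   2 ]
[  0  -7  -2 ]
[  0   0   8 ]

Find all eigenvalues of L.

-7, 1, 8

L is upper triangular, so its eigenvalues are the diagonal entries.
Diagonal: 1, -7, 8.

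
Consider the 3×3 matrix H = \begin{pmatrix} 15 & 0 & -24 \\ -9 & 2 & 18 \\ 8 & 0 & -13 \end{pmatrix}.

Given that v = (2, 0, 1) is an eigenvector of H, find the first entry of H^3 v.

First find the eigenvalue: Hv = (6, 0, 3) = 3·(2, 0, 1), so λ = 3.
Then H^3 v = λ^3·v = 3^3·(2, 0, 1) = 27·(2, 0, 1) = (54, 0, 27).

54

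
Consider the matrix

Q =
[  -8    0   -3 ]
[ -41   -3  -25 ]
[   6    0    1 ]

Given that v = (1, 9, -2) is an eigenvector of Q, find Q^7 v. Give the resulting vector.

First find the eigenvalue: Qv = (-2, -18, 4) = -2·(1, 9, -2), so λ = -2.
Then Q^7 v = λ^7·v = (-2)^7·(1, 9, -2) = -128·(1, 9, -2) = (-128, -1152, 256).

(-128, -1152, 256)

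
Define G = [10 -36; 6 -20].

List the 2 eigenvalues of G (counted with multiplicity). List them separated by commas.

det(G - λI) = (10 - λ)(-20 - λ) - (-36)·(6) = λ^2 + 10λ + 16.
This factors as (λ + 8)·(λ + 2) = 0.
Eigenvalues: -8, -2.

-8, -2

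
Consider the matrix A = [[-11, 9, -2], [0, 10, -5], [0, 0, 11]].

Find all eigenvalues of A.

A is upper triangular, so its eigenvalues are the diagonal entries.
Diagonal: -11, 10, 11.

-11, 10, 11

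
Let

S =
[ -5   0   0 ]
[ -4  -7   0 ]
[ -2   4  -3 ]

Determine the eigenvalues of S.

-7, -5, -3

S is lower triangular, so its eigenvalues are the diagonal entries.
Diagonal: -5, -7, -3.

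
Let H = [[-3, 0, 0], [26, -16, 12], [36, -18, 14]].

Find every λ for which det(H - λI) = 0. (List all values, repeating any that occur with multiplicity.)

-4, -3, 2

Compute the characteristic polynomial p(μ) = det(μI - H).
Expanding along the first row, p(μ) = μ^3 + 5μ^2 - 2μ - 24.
Since p(-3) = 0, μ = -3 is a root.
Factor out (μ + 3): p(μ) = (μ + 3)·(μ^2 + 2μ - 8).
The quadratic factors as (μ + 4)·(μ - 2).
Eigenvalues: -4, -3, 2.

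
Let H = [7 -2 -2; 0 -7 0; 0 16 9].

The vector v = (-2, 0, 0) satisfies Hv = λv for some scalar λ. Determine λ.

Compute Hv: H·(-2, 0, 0) = (-14, 0, 0).
Since Hv = λv, compare component 1: -14 = λ·-2, so λ = 7.

7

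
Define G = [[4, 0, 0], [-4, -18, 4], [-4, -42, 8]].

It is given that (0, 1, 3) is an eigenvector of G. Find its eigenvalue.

Compute Gv: G·(0, 1, 3) = (0, -6, -18).
Since Gv = λv, compare component 2: -6 = λ·1, so λ = -6.

-6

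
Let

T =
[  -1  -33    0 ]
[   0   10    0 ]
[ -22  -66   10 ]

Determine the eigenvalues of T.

-1, 10, 10

Set up det(μI - T) = 0.
Expanding along the first row, p(μ) = μ^3 - 19μ^2 + 80μ + 100.
Since p(10) = 0, μ = 10 is a root.
Dividing by (μ - 10) leaves μ^2 - 9μ - 10.
The quadratic factors as (μ + 1)·(μ - 10).
Eigenvalues: -1, 10, 10.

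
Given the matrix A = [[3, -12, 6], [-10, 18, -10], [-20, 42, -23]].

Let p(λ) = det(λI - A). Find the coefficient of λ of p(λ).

p(λ) = λ^3 + 2λ^2 - 9λ - 18.
The coefficient of λ is -9.

-9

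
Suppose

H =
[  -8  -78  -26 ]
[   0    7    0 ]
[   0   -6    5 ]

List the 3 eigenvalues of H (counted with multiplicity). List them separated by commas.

-8, 5, 7

The characteristic polynomial is p(λ) = det(λI - H).
Expanding along the first row, p(λ) = λ^3 - 4λ^2 - 61λ + 280.
Try λ = 5: p(5) = 0, so 5 is a root.
Factor out (λ - 5): p(λ) = (λ - 5)·(λ^2 + λ - 56).
The quadratic factors as (λ + 8)·(λ - 7).
Eigenvalues: -8, 5, 7.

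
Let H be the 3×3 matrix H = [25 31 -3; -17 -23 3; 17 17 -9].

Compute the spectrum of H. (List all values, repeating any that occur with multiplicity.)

The characteristic polynomial is p(μ) = det(μI - H).
Expanding along the first row, p(μ) = μ^3 + 7μ^2 - 66μ - 432.
Try μ = -9: p(-9) = 0, so -9 is a root.
Factor out (μ + 9): p(μ) = (μ + 9)·(μ^2 - 2μ - 48).
The quadratic factors as (μ + 6)·(μ - 8).
Eigenvalues: -9, -6, 8.

-9, -6, 8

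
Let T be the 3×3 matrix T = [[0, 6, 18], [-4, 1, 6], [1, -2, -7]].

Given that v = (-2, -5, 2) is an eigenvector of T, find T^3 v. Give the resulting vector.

First find the eigenvalue: Tv = (6, 15, -6) = -3·(-2, -5, 2), so λ = -3.
Then T^3 v = λ^3·v = (-3)^3·(-2, -5, 2) = -27·(-2, -5, 2) = (54, 135, -54).

(54, 135, -54)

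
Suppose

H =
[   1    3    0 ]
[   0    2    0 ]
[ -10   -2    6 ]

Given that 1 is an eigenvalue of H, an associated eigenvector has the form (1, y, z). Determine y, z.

We need (H - 1I)v = 0.
H - 1I = [[0, 3, 0], [0, 1, 0], [-10, -2, 5]].
Row 1: (0)·1 + (3)·y + (0)·z = 0
Row 2: (0)·1 + (1)·y + (0)·z = 0
Row 3: (-10)·1 + (-2)·y + (5)·z = 0
Solving gives y = 0, z = 2.
Check: H·(1, 0, 2) = (1, 0, 2) = 1·(1, 0, 2).

0, 2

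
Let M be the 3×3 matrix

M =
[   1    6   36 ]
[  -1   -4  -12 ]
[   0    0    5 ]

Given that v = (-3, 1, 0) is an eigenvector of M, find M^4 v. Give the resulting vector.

(-3, 1, 0)

First find the eigenvalue: Mv = (3, -1, 0) = -1·(-3, 1, 0), so λ = -1.
Then M^4 v = λ^4·v = (-1)^4·(-3, 1, 0) = 1·(-3, 1, 0) = (-3, 1, 0).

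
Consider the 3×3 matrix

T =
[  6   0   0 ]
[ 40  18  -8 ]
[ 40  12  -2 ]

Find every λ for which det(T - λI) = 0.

The characteristic polynomial is p(r) = det(rI - T).
Expanding along the first row, p(r) = r^3 - 22r^2 + 156r - 360.
Try r = 6: p(6) = 0, so 6 is a root.
Dividing by (r - 6) leaves r^2 - 16r + 60.
The quadratic factors as (r - 6)·(r - 10).
Eigenvalues: 6, 6, 10.

6, 6, 10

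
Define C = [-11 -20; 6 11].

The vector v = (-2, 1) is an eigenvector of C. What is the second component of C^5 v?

First find the eigenvalue: Cv = (2, -1) = -1·(-2, 1), so λ = -1.
Then C^5 v = λ^5·v = (-1)^5·(-2, 1) = -1·(-2, 1) = (2, -1).

-1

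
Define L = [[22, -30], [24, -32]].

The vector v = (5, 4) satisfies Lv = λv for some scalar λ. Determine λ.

Compute Lv: L·(5, 4) = (-10, -8).
Since Lv = λv, compare component 1: -10 = λ·5, so λ = -2.

-2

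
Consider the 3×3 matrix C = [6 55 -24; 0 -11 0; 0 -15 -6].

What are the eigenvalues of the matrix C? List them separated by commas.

-11, -6, 6

The characteristic polynomial is p(s) = det(sI - C).
Expanding along the first row, p(s) = s^3 + 11s^2 - 36s - 396.
Try s = -6: p(-6) = 0, so -6 is a root.
Factor out (s + 6): p(s) = (s + 6)·(s^2 + 5s - 66).
The quadratic factors as (s + 11)·(s - 6).
Eigenvalues: -11, -6, 6.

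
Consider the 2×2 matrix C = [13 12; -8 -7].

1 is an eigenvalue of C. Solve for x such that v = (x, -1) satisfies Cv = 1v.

1

We need (C - 1I)v = 0.
C - 1I = [[12, 12], [-8, -8]].
Row 1: (12)·x + (12)·-1 = 0
Row 2: (-8)·x + (-8)·-1 = 0
Solving gives x = 1.
Check: C·(1, -1) = (1, -1) = 1·(1, -1).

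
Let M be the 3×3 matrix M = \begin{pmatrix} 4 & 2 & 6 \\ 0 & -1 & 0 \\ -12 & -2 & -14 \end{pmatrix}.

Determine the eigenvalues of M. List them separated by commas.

The characteristic polynomial is p(r) = det(rI - M).
Expanding along the first row, p(r) = r^3 + 11r^2 + 26r + 16.
Try r = -1: p(-1) = 0, so -1 is a root.
Dividing by (r + 1) leaves r^2 + 10r + 16.
The quadratic factors as (r + 8)·(r + 2).
Eigenvalues: -8, -2, -1.

-8, -2, -1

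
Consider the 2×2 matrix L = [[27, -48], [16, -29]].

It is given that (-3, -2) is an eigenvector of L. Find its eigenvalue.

-5

Compute Lv: L·(-3, -2) = (15, 10).
Since Lv = λv, compare component 1: 15 = λ·-3, so λ = -5.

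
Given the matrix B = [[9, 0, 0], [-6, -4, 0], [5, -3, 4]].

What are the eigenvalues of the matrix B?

B is lower triangular, so its eigenvalues are the diagonal entries.
Diagonal: 9, -4, 4.

-4, 4, 9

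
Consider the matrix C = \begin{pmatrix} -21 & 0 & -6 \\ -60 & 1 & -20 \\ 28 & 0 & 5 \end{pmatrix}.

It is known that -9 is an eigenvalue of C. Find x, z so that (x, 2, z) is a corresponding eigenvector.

1, -2

We need (C + 9I)v = 0.
C + 9I = [[-12, 0, -6], [-60, 10, -20], [28, 0, 14]].
Row 1: (-12)·x + (0)·2 + (-6)·z = 0
Row 2: (-60)·x + (10)·2 + (-20)·z = 0
Row 3: (28)·x + (0)·2 + (14)·z = 0
Solving gives x = 1, z = -2.
Check: C·(1, 2, -2) = (-9, -18, 18) = -9·(1, 2, -2).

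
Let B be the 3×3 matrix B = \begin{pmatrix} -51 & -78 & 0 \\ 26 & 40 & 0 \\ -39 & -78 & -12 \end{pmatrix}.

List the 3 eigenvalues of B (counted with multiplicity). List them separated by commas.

-12, -12, 1

Compute the characteristic polynomial p(r) = det(rI - B).
Expanding along the first row, p(r) = r^3 + 23r^2 + 120r - 144.
Try r = 1: p(1) = 0, so 1 is a root.
Factor out (r - 1): p(r) = (r - 1)·(r^2 + 24r + 144).
The quadratic factor is (r + 12)^2.
Eigenvalues: -12, -12, 1.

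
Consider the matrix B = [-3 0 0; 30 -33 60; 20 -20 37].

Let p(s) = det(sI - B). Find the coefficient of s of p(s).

p(s) = s^3 - s^2 - 33s - 63.
The coefficient of s is -33.

-33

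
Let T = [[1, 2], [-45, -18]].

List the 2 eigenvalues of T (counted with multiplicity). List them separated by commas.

det(T - λI) = (1 - λ)(-18 - λ) - (2)·(-45) = λ^2 + 17λ + 72.
This factors as (λ + 9)·(λ + 8) = 0.
Eigenvalues: -9, -8.

-9, -8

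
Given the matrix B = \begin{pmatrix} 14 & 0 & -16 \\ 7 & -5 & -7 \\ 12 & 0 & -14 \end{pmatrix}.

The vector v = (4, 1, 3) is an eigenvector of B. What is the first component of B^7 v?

First find the eigenvalue: Bv = (8, 2, 6) = 2·(4, 1, 3), so λ = 2.
Then B^7 v = λ^7·v = 2^7·(4, 1, 3) = 128·(4, 1, 3) = (512, 128, 384).

512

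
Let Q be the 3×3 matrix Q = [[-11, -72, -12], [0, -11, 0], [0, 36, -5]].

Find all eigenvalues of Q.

Compute the characteristic polynomial p(s) = det(sI - Q).
Expanding along the first row, p(s) = s^3 + 27s^2 + 231s + 605.
Since p(-5) = 0, s = -5 is a root.
Dividing by (s + 5) leaves s^2 + 22s + 121.
The quadratic factor is (s + 11)^2.
Eigenvalues: -11, -11, -5.

-11, -11, -5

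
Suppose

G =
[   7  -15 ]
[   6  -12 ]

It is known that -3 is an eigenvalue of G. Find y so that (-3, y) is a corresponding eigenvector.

We need (G + 3I)v = 0.
G + 3I = [[10, -15], [6, -9]].
Row 1: (10)·-3 + (-15)·y = 0
Row 2: (6)·-3 + (-9)·y = 0
Solving gives y = -2.
Check: G·(-3, -2) = (9, 6) = -3·(-3, -2).

-2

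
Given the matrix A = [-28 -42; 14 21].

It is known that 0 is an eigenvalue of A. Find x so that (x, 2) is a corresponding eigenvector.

We need (A)v = 0.
A = [[-28, -42], [14, 21]].
Row 1: (-28)·x + (-42)·2 = 0
Row 2: (14)·x + (21)·2 = 0
Solving gives x = -3.
Check: A·(-3, 2) = (0, 0) = 0·(-3, 2).

-3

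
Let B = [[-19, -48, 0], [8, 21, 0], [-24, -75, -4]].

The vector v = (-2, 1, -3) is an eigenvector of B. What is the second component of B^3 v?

First find the eigenvalue: Bv = (-10, 5, -15) = 5·(-2, 1, -3), so λ = 5.
Then B^3 v = λ^3·v = 5^3·(-2, 1, -3) = 125·(-2, 1, -3) = (-250, 125, -375).

125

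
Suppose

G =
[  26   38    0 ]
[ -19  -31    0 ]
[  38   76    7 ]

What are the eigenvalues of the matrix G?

Set up det(μI - G) = 0.
Cofactor expansion gives p(μ) = μ^3 - 2μ^2 - 119μ + 588.
Since p(7) = 0, μ = 7 is a root.
Factor out (μ - 7): p(μ) = (μ - 7)·(μ^2 + 5μ - 84).
The quadratic factors as (μ + 12)·(μ - 7).
Eigenvalues: -12, 7, 7.

-12, 7, 7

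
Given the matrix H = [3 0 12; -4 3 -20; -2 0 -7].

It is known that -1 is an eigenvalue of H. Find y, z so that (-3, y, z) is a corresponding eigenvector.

We need (H + 1I)v = 0.
H + 1I = [[4, 0, 12], [-4, 4, -20], [-2, 0, -6]].
Row 1: (4)·-3 + (0)·y + (12)·z = 0
Row 2: (-4)·-3 + (4)·y + (-20)·z = 0
Row 3: (-2)·-3 + (0)·y + (-6)·z = 0
Solving gives y = 2, z = 1.
Check: H·(-3, 2, 1) = (3, -2, -1) = -1·(-3, 2, 1).

2, 1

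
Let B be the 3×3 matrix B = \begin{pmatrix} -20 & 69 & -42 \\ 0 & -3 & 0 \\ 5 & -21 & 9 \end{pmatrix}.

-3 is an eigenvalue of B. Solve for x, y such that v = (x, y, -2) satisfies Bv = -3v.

We need (B + 3I)v = 0.
B + 3I = [[-17, 69, -42], [0, 0, 0], [5, -21, 12]].
Row 1: (-17)·x + (69)·y + (-42)·-2 = 0
Row 2: (0)·x + (0)·y + (0)·-2 = 0
Row 3: (5)·x + (-21)·y + (12)·-2 = 0
Solving gives x = 9, y = 1.
Check: B·(9, 1, -2) = (-27, -3, 6) = -3·(9, 1, -2).

9, 1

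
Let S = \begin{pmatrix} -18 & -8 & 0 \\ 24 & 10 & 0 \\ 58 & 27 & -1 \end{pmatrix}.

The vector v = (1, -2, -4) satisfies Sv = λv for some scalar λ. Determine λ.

Compute Sv: S·(1, -2, -4) = (-2, 4, 8).
Since Sv = λv, compare component 1: -2 = λ·1, so λ = -2.

-2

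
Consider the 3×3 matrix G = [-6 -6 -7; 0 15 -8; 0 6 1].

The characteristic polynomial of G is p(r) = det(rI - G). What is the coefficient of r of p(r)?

-33

p(r) = r^3 - 10r^2 - 33r + 378.
The coefficient of r is -33.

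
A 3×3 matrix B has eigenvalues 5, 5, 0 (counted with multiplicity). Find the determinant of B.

det(B) is the product of the eigenvalues: (5) · (5) · (0) = 0.

0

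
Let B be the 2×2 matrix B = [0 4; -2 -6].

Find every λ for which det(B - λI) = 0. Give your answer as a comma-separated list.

-4, -2

det(B - μI) = (0 - μ)(-6 - μ) - (4)·(-2) = μ^2 + 6μ + 8.
This factors as (μ + 4)·(μ + 2) = 0.
Eigenvalues: -4, -2.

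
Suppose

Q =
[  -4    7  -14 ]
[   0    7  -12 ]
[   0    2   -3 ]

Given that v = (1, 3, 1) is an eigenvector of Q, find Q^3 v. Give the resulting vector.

First find the eigenvalue: Qv = (3, 9, 3) = 3·(1, 3, 1), so λ = 3.
Then Q^3 v = λ^3·v = 3^3·(1, 3, 1) = 27·(1, 3, 1) = (27, 81, 27).

(27, 81, 27)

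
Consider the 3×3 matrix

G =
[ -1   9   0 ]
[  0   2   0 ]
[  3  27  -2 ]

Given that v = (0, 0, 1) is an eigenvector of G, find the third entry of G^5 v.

-32

First find the eigenvalue: Gv = (0, 0, -2) = -2·(0, 0, 1), so λ = -2.
Then G^5 v = λ^5·v = (-2)^5·(0, 0, 1) = -32·(0, 0, 1) = (0, 0, -32).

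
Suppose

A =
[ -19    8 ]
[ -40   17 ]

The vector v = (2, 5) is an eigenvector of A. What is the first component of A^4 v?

First find the eigenvalue: Av = (2, 5) = 1·(2, 5), so λ = 1.
Then A^4 v = λ^4·v = 1^4·(2, 5) = 1·(2, 5) = (2, 5).

2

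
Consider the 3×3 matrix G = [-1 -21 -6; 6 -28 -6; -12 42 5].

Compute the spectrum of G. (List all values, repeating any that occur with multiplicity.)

The characteristic polynomial is p(λ) = det(λI - G).
Expanding along the first row, p(λ) = λ^3 + 24λ^2 + 189λ + 490.
Rational-root test: λ = -7 gives p(-7) = 0.
Dividing by (λ + 7) leaves λ^2 + 17λ + 70.
The quadratic factors as (λ + 10)·(λ + 7).
Eigenvalues: -10, -7, -7.

-10, -7, -7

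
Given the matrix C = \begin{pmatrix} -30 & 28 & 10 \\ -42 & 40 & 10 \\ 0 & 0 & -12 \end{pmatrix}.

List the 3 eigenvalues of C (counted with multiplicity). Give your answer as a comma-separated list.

-12, -2, 12

Compute the characteristic polynomial p(λ) = det(λI - C).
Expanding the 3×3 determinant: p(λ) = λ^3 + 2λ^2 - 144λ - 288.
Since p(-12) = 0, λ = -12 is a root.
Dividing by (λ + 12) leaves λ^2 - 10λ - 24.
The quadratic factors as (λ + 2)·(λ - 12).
Eigenvalues: -12, -2, 12.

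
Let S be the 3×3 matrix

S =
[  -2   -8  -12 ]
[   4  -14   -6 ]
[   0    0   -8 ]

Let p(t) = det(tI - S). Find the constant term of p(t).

p(t) = t^3 + 24t^2 + 188t + 480.
The constant term is 480.

480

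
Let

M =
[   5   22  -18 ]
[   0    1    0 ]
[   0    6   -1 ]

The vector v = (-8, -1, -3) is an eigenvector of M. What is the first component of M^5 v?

First find the eigenvalue: Mv = (-8, -1, -3) = 1·(-8, -1, -3), so λ = 1.
Then M^5 v = λ^5·v = 1^5·(-8, -1, -3) = 1·(-8, -1, -3) = (-8, -1, -3).

-8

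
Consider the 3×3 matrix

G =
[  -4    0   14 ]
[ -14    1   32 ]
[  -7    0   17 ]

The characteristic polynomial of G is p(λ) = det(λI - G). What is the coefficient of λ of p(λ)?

p(λ) = λ^3 - 14λ^2 + 43λ - 30.
The coefficient of λ is 43.

43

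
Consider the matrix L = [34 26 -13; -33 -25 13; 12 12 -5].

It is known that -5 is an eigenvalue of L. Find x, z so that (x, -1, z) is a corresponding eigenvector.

1, 1

We need (L + 5I)v = 0.
L + 5I = [[39, 26, -13], [-33, -20, 13], [12, 12, 0]].
Row 1: (39)·x + (26)·-1 + (-13)·z = 0
Row 2: (-33)·x + (-20)·-1 + (13)·z = 0
Row 3: (12)·x + (12)·-1 + (0)·z = 0
Solving gives x = 1, z = 1.
Check: L·(1, -1, 1) = (-5, 5, -5) = -5·(1, -1, 1).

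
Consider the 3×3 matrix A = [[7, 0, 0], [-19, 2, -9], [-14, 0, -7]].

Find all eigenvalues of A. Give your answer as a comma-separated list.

-7, 2, 7

Compute the characteristic polynomial p(μ) = det(μI - A).
Expanding along the first row, p(μ) = μ^3 - 2μ^2 - 49μ + 98.
Rational-root test: μ = 7 gives p(7) = 0.
Factor out (μ - 7): p(μ) = (μ - 7)·(μ^2 + 5μ - 14).
The quadratic factors as (μ + 7)·(μ - 2).
Eigenvalues: -7, 2, 7.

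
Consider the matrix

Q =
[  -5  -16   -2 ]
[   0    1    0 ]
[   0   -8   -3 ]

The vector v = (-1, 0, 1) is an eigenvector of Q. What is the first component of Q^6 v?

-729

First find the eigenvalue: Qv = (3, 0, -3) = -3·(-1, 0, 1), so λ = -3.
Then Q^6 v = λ^6·v = (-3)^6·(-1, 0, 1) = 729·(-1, 0, 1) = (-729, 0, 729).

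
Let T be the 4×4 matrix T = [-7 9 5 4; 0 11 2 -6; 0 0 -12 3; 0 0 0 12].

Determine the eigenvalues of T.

T is upper triangular, so its eigenvalues are the diagonal entries.
Diagonal: -7, 11, -12, 12.

-12, -7, 11, 12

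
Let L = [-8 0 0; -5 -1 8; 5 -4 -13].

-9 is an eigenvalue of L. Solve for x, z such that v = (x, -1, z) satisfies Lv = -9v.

We need (L + 9I)v = 0.
L + 9I = [[1, 0, 0], [-5, 8, 8], [5, -4, -4]].
Row 1: (1)·x + (0)·-1 + (0)·z = 0
Row 2: (-5)·x + (8)·-1 + (8)·z = 0
Row 3: (5)·x + (-4)·-1 + (-4)·z = 0
Solving gives x = 0, z = 1.
Check: L·(0, -1, 1) = (0, 9, -9) = -9·(0, -1, 1).

0, 1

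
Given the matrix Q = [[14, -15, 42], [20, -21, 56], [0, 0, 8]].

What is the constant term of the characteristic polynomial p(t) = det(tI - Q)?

-48

p(0) = det(0·I − Q) = det(−Q) = (−1)^3·det(Q).
det(Q) = 48, so p(0) = -48.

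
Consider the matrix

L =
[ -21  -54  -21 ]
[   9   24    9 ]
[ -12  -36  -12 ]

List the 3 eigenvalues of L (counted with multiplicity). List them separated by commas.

-6, -3, 0

Set up det(λI - L) = 0.
Cofactor expansion gives p(λ) = λ^3 + 9λ^2 + 18λ.
Rational-root test: λ = -3 gives p(-3) = 0.
Factor out (λ + 3): p(λ) = (λ + 3)·(λ^2 + 6λ).
The quadratic factors as (λ + 6)·λ.
Eigenvalues: -6, -3, 0.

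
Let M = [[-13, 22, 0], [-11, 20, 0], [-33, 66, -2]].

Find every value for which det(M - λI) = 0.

-2, -2, 9

The characteristic polynomial is p(s) = det(sI - M).
Expanding the 3×3 determinant: p(s) = s^3 - 5s^2 - 32s - 36.
Rational-root test: s = -2 gives p(-2) = 0.
Factor out (s + 2): p(s) = (s + 2)·(s^2 - 7s - 18).
The quadratic factors as (s + 2)·(s - 9).
Eigenvalues: -2, -2, 9.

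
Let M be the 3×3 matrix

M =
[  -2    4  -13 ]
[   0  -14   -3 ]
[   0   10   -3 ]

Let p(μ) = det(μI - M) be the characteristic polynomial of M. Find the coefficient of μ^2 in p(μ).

The coefficient of μ^2 of det(μI - M) is −trace(M).
trace(M) = (-2) + (-14) + (-3) = -19, so the coefficient is 19.

19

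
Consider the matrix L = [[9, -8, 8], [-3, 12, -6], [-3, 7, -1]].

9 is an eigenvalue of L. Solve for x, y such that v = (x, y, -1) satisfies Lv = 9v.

We need (L - 9I)v = 0.
L - 9I = [[0, -8, 8], [-3, 3, -6], [-3, 7, -10]].
Row 1: (0)·x + (-8)·y + (8)·-1 = 0
Row 2: (-3)·x + (3)·y + (-6)·-1 = 0
Row 3: (-3)·x + (7)·y + (-10)·-1 = 0
Solving gives x = 1, y = -1.
Check: L·(1, -1, -1) = (9, -9, -9) = 9·(1, -1, -1).

1, -1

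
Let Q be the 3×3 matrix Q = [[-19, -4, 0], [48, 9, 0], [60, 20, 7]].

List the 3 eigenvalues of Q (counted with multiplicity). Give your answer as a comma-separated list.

Set up det(sI - Q) = 0.
Cofactor expansion gives p(s) = s^3 + 3s^2 - 49s - 147.
Try s = -3: p(-3) = 0, so -3 is a root.
Factor out (s + 3): p(s) = (s + 3)·(s^2 - 49).
The quadratic factors as (s + 7)·(s - 7).
Eigenvalues: -7, -3, 7.

-7, -3, 7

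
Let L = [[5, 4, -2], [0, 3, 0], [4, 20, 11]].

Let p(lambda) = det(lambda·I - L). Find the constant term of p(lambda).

p(lambda) = lambda^3 - 19·lambda^2 + 111·lambda - 189.
The constant term is -189.

-189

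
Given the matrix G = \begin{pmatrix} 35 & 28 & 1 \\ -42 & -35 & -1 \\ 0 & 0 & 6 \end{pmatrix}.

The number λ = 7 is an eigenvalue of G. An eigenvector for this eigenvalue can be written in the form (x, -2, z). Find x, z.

We need (G - 7I)v = 0.
G - 7I = [[28, 28, 1], [-42, -42, -1], [0, 0, -1]].
Row 1: (28)·x + (28)·-2 + (1)·z = 0
Row 2: (-42)·x + (-42)·-2 + (-1)·z = 0
Row 3: (0)·x + (0)·-2 + (-1)·z = 0
Solving gives x = 2, z = 0.
Check: G·(2, -2, 0) = (14, -14, 0) = 7·(2, -2, 0).

2, 0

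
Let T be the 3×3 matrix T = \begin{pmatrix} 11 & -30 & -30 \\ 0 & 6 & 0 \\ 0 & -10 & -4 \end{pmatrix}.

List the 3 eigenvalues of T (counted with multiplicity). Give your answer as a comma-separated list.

Set up det(sI - T) = 0.
Cofactor expansion gives p(s) = s^3 - 13s^2 - 2s + 264.
Rational-root test: s = -4 gives p(-4) = 0.
Factor out (s + 4): p(s) = (s + 4)·(s^2 - 17s + 66).
The quadratic factors as (s - 6)·(s - 11).
Eigenvalues: -4, 6, 11.

-4, 6, 11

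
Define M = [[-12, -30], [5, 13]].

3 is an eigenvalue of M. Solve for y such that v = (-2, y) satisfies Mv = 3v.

We need (M - 3I)v = 0.
M - 3I = [[-15, -30], [5, 10]].
Row 1: (-15)·-2 + (-30)·y = 0
Row 2: (5)·-2 + (10)·y = 0
Solving gives y = 1.
Check: M·(-2, 1) = (-6, 3) = 3·(-2, 1).

1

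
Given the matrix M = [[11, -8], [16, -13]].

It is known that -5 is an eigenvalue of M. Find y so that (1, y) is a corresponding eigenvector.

We need (M + 5I)v = 0.
M + 5I = [[16, -8], [16, -8]].
Row 1: (16)·1 + (-8)·y = 0
Row 2: (16)·1 + (-8)·y = 0
Solving gives y = 2.
Check: M·(1, 2) = (-5, -10) = -5·(1, 2).

2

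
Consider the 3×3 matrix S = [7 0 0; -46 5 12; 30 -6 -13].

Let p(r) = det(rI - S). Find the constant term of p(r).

-49

p(r) = r^3 + r^2 - 49r - 49.
The constant term is -49.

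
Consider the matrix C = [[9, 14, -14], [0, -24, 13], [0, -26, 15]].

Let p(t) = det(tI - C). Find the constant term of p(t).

198

p(t) = t^3 - 103t + 198.
The constant term is 198.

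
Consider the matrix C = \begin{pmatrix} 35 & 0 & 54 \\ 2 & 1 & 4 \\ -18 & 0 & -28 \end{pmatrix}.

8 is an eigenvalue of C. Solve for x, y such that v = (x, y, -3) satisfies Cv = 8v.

6, 0

We need (C - 8I)v = 0.
C - 8I = [[27, 0, 54], [2, -7, 4], [-18, 0, -36]].
Row 1: (27)·x + (0)·y + (54)·-3 = 0
Row 2: (2)·x + (-7)·y + (4)·-3 = 0
Row 3: (-18)·x + (0)·y + (-36)·-3 = 0
Solving gives x = 6, y = 0.
Check: C·(6, 0, -3) = (48, 0, -24) = 8·(6, 0, -3).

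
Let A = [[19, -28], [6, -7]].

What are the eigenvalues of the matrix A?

5, 7

det(A - lambda·I) = (19 - lambda)(-7 - lambda) - (-28)·(6) = lambda^2 - 12·lambda + 35.
This factors as (lambda - 5)·(lambda - 7) = 0.
Eigenvalues: 5, 7.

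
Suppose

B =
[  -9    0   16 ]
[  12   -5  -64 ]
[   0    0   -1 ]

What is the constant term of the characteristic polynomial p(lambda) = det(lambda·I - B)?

45

p(0) = det(0·I − B) = det(−B) = (−1)^3·det(B).
det(B) = -45, so p(0) = 45.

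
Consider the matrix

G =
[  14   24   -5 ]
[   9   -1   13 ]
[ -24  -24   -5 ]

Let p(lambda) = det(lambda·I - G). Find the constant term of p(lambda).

p(lambda) = lambda^3 - 8·lambda^2 - 103·lambda + 770.
The constant term is 770.

770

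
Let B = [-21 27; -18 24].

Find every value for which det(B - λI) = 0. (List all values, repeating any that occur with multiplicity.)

-3, 6

det(B - tI) = (-21 - t)(24 - t) - (27)·(-18) = t^2 - 3t - 18.
This factors as (t + 3)·(t - 6) = 0.
Eigenvalues: -3, 6.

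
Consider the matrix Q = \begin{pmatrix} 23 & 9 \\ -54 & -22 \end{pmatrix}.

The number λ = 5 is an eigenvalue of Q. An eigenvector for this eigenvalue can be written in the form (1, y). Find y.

We need (Q - 5I)v = 0.
Q - 5I = [[18, 9], [-54, -27]].
Row 1: (18)·1 + (9)·y = 0
Row 2: (-54)·1 + (-27)·y = 0
Solving gives y = -2.
Check: Q·(1, -2) = (5, -10) = 5·(1, -2).

-2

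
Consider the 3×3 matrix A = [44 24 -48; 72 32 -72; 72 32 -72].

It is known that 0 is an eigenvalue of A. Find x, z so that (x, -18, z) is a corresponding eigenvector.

We need (A)v = 0.
A = [[44, 24, -48], [72, 32, -72], [72, 32, -72]].
Row 1: (44)·x + (24)·-18 + (-48)·z = 0
Row 2: (72)·x + (32)·-18 + (-72)·z = 0
Row 3: (72)·x + (32)·-18 + (-72)·z = 0
Solving gives x = -12, z = -20.
Check: A·(-12, -18, -20) = (0, 0, 0) = 0·(-12, -18, -20).

-12, -20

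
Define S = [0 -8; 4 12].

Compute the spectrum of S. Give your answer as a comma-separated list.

det(S - μI) = (0 - μ)(12 - μ) - (-8)·(4) = μ^2 - 12μ + 32.
This factors as (μ - 4)·(μ - 8) = 0.
Eigenvalues: 4, 8.

4, 8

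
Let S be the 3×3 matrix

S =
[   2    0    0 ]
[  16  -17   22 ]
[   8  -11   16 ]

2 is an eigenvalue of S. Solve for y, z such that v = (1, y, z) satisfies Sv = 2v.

We need (S - 2I)v = 0.
S - 2I = [[0, 0, 0], [16, -19, 22], [8, -11, 14]].
Row 1: (0)·1 + (0)·y + (0)·z = 0
Row 2: (16)·1 + (-19)·y + (22)·z = 0
Row 3: (8)·1 + (-11)·y + (14)·z = 0
Solving gives y = 2, z = 1.
Check: S·(1, 2, 1) = (2, 4, 2) = 2·(1, 2, 1).

2, 1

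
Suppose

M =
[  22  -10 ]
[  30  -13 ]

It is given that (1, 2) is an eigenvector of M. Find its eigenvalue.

Compute Mv: M·(1, 2) = (2, 4).
Since Mv = λv, compare component 1: 2 = λ·1, so λ = 2.

2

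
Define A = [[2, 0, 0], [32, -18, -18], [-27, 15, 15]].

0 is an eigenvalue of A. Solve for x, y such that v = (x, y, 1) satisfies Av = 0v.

We need (A)v = 0.
A = [[2, 0, 0], [32, -18, -18], [-27, 15, 15]].
Row 1: (2)·x + (0)·y + (0)·1 = 0
Row 2: (32)·x + (-18)·y + (-18)·1 = 0
Row 3: (-27)·x + (15)·y + (15)·1 = 0
Solving gives x = 0, y = -1.
Check: A·(0, -1, 1) = (0, 0, 0) = 0·(0, -1, 1).

0, -1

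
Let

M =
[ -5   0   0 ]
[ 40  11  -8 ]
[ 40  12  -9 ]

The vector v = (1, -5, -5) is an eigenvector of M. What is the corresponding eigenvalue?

-5

Compute Mv: M·(1, -5, -5) = (-5, 25, 25).
Since Mv = λv, compare component 1: -5 = λ·1, so λ = -5.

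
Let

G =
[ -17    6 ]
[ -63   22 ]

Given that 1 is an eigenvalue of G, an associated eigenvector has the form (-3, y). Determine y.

-9

We need (G - 1I)v = 0.
G - 1I = [[-18, 6], [-63, 21]].
Row 1: (-18)·-3 + (6)·y = 0
Row 2: (-63)·-3 + (21)·y = 0
Solving gives y = -9.
Check: G·(-3, -9) = (-3, -9) = 1·(-3, -9).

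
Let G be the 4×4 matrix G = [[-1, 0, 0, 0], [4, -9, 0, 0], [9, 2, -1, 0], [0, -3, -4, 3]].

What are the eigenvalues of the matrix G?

G is lower triangular, so its eigenvalues are the diagonal entries.
Diagonal: -1, -9, -1, 3.

-9, -1, -1, 3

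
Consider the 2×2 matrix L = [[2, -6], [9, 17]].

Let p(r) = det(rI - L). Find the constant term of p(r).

88

p(r) = r^2 - 19r + 88.
The constant term is 88.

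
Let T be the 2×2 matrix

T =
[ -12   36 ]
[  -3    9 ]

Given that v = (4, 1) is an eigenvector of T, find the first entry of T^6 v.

2916

First find the eigenvalue: Tv = (-12, -3) = -3·(4, 1), so λ = -3.
Then T^6 v = λ^6·v = (-3)^6·(4, 1) = 729·(4, 1) = (2916, 729).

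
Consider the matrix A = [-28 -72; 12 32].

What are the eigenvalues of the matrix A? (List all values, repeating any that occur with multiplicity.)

det(A - rI) = (-28 - r)(32 - r) - (-72)·(12) = r^2 - 4r - 32.
This factors as (r + 4)·(r - 8) = 0.
Eigenvalues: -4, 8.

-4, 8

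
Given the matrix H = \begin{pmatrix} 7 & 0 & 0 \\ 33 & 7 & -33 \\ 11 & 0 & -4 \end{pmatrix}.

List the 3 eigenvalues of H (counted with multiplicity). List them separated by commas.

-4, 7, 7

Compute the characteristic polynomial p(s) = det(sI - H).
Expanding the 3×3 determinant: p(s) = s^3 - 10s^2 - 7s + 196.
Since p(7) = 0, s = 7 is a root.
Dividing by (s - 7) leaves s^2 - 3s - 28.
The quadratic factors as (s + 4)·(s - 7).
Eigenvalues: -4, 7, 7.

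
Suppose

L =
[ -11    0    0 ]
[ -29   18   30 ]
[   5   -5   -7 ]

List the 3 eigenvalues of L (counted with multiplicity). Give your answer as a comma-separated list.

Set up det(lambda·I - L) = 0.
Expanding the 3×3 determinant: p(lambda) = lambda^3 - 97·lambda + 264.
Try lambda = -11: p(-11) = 0, so -11 is a root.
Factor out (lambda + 11): p(lambda) = (lambda + 11)·(lambda^2 - 11·lambda + 24).
The quadratic factors as (lambda - 3)·(lambda - 8).
Eigenvalues: -11, 3, 8.

-11, 3, 8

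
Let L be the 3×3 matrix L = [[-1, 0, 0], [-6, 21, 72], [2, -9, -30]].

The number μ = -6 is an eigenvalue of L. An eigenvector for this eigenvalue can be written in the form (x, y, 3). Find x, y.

0, -8

We need (L + 6I)v = 0.
L + 6I = [[5, 0, 0], [-6, 27, 72], [2, -9, -24]].
Row 1: (5)·x + (0)·y + (0)·3 = 0
Row 2: (-6)·x + (27)·y + (72)·3 = 0
Row 3: (2)·x + (-9)·y + (-24)·3 = 0
Solving gives x = 0, y = -8.
Check: L·(0, -8, 3) = (0, 48, -18) = -6·(0, -8, 3).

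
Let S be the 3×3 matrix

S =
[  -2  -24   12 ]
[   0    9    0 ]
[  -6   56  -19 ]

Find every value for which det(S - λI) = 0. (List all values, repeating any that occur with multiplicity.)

Set up det(sI - S) = 0.
Expanding along the first row, p(s) = s^3 + 12s^2 - 79s - 990.
Rational-root test: s = -11 gives p(-11) = 0.
Factor out (s + 11): p(s) = (s + 11)·(s^2 + s - 90).
The quadratic factors as (s + 10)·(s - 9).
Eigenvalues: -11, -10, 9.

-11, -10, 9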